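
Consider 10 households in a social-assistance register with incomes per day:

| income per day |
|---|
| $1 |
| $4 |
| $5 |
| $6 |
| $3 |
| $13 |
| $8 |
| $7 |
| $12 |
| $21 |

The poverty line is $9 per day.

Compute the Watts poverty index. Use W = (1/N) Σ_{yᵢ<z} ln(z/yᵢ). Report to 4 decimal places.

Poor units: $1, $3, $4, $5, $6, $7, $8 (q = 7 of N = 10).
ln(z/y) terms: ln(9/1) = 2.1972; ln(9/3) = 1.0986; ln(9/4) = 0.8109; ln(9/5) = 0.5878; ln(9/6) = 0.4055; ln(9/7) = 0.2513; ln(9/8) = 0.1178.
W = 5.469116 / 10 = 0.5469.

0.5469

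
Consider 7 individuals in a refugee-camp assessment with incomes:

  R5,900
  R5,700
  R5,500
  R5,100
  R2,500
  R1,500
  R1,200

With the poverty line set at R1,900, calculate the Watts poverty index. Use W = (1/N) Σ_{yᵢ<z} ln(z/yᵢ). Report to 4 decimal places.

0.0994

Below z: R1,200, R1,500 (q = 2 of N = 7).
Log gaps: ln(1900/1200) = 0.4595; ln(1900/1500) = 0.2364.
W = 0.695921 / 7 = 0.0994.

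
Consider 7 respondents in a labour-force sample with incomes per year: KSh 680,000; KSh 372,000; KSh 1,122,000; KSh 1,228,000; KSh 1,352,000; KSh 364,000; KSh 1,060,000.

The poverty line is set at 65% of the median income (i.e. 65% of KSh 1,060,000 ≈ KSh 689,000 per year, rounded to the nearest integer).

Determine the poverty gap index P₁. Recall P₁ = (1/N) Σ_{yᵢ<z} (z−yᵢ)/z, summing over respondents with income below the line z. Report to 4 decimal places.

Poor units: KSh 364,000, KSh 372,000, KSh 680,000 (q = 3 of N = 7).
Normalized shortfalls: (689000−364000)/689000 = 0.4717; (689000−372000)/689000 = 0.4601; (689000−680000)/689000 = 0.0131.
Σ = 0.944848. Dividing by the full population N = 7 gives P₁ = 0.1350.

0.1350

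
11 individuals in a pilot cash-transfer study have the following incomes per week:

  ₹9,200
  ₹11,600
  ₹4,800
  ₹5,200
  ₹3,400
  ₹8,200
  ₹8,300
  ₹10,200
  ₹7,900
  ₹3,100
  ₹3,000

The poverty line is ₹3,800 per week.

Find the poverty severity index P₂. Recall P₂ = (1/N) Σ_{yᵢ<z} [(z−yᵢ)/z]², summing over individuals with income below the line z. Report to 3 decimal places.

Poor units: ₹3,000, ₹3,100, ₹3,400 (q = 3 of N = 11).
Gap ratios (z−y)/z: (3800−3000)/3800 = 0.2105; (3800−3100)/3800 = 0.1842; (3800−3400)/3800 = 0.1053.
Squared: 0.0443; 0.0339; 0.0111.
Sum = 0.089335; P₂ = 0.089335 / 11 = 0.008.

0.008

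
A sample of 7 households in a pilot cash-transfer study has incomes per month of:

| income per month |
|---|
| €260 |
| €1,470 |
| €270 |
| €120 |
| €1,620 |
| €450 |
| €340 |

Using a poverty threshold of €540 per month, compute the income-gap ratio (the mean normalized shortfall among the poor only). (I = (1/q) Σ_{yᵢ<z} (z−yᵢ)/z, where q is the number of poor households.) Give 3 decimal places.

0.467

Poor units: €120, €260, €270, €340, €450 (q = 5 of N = 7).
Relative gaps: 0.7778, 0.5185, 0.5000, 0.3704, 0.1667; sum = 2.333333.
The income-gap ratio divides by q (the poor only): 2.333333 / 5 = 0.467.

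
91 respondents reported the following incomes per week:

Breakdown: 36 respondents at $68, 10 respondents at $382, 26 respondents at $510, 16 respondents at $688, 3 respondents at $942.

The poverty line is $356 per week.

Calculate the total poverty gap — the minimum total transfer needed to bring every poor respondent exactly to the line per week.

Below z: 36×$68 (q = 36 of N = 91).
Individual gaps: 36×(356−68) = 10368.
Aggregate gap = $10,368.

$10,368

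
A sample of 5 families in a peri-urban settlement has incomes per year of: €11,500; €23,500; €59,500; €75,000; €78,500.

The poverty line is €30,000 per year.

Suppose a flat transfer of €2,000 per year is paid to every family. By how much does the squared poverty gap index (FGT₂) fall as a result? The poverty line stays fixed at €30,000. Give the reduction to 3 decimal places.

0.020

Before: below the line — €11,500, €23,500; squared poverty gap index (FGT₂) = 0.08544.
After the €2,000 transfer: below the line — €13,500, €25,500; squared poverty gap index (FGT₂) = 0.06500.
Reduction = 0.08544 − 0.06500 = 0.020.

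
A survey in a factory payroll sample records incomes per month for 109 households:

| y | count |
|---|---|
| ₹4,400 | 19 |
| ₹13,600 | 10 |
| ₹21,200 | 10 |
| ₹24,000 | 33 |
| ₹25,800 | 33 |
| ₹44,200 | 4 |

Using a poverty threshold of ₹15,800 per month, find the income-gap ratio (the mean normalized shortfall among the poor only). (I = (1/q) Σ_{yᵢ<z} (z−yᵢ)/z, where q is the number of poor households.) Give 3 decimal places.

Poor units: 19×₹4,400, 10×₹13,600 (q = 29 of N = 109).
Shortfall ratios (z−y)/z: 0.7215 (×19), 0.1392 (×10); sum = 15.101266.
I averages over the q = 29 poor units only: 15.101266 / 29 = 0.521.

0.521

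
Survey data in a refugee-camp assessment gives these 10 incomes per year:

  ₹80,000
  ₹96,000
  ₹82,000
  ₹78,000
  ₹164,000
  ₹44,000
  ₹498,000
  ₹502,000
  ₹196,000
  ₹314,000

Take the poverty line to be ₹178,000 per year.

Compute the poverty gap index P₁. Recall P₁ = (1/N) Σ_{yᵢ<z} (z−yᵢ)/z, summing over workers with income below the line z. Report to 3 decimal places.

0.294

Poor units: ₹44,000, ₹78,000, ₹80,000, ₹82,000, ₹96,000, ₹164,000 (q = 6 of N = 10).
Relative gaps: (178000−44000)/178000 = 0.7528; (178000−78000)/178000 = 0.5618; (178000−80000)/178000 = 0.5506; (178000−82000)/178000 = 0.5393; (178000−96000)/178000 = 0.4607; (178000−164000)/178000 = 0.0787.
Σ = 2.943820. Dividing by the full population N = 10 gives P₁ = 0.294.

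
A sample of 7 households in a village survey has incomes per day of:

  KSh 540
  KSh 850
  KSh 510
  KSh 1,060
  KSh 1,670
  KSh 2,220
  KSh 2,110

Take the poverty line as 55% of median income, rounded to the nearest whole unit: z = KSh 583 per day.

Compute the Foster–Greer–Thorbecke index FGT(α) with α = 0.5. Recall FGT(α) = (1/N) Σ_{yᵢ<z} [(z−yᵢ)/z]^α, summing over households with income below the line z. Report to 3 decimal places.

Below z: KSh 510, KSh 540 (q = 2 of N = 7).
Shortfall ratios: (583−510)/583 = 0.1252; (583−540)/583 = 0.0738.
Raised to α = 0.5: 0.35386; 0.27158.
Sum = 0.625438; FGT(0.5) = 0.625438 / 7 = 0.089.

0.089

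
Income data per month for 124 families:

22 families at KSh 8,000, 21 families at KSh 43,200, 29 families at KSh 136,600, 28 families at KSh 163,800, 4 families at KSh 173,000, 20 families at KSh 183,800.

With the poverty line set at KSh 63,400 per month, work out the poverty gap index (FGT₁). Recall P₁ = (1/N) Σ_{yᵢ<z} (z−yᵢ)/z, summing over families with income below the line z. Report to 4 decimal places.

0.2090

Below the line: 22×KSh 8,000, 21×KSh 43,200 (q = 43 of N = 124).
Normalized shortfalls: (63400−8000)/63400 = 0.8738 (×22); (63400−43200)/63400 = 0.3186 (×21).
Sum of shortfalls = 25.914826; P₁ averages over all N: 25.914826 / 124 = 0.2090.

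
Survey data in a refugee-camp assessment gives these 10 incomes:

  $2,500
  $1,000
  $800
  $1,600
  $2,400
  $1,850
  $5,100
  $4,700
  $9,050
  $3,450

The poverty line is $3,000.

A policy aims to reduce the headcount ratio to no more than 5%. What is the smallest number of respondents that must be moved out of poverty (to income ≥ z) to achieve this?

6 of the 10 respondents are poor, so H = 6/10 = 0.600.
A headcount ratio of at most 5% allows at most ⌊0.05 × 10⌋ = 0 poor respondents.
So at least 6 − 0 = 6 must be lifted.

6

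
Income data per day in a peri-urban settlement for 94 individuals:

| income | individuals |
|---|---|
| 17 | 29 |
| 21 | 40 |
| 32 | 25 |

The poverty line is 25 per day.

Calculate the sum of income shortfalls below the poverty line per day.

Below the line: 29×17, 40×21 (q = 69 of N = 94).
Individual gaps: 29×(25−17) = 232; 40×(25−21) = 160.
Aggregate gap = 392.

392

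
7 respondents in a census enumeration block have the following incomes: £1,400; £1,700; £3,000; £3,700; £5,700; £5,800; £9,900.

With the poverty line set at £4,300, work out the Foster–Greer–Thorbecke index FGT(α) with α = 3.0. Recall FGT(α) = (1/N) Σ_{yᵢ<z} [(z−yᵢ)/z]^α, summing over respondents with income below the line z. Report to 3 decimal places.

0.080

Poor units: £1,400, £1,700, £3,000, £3,700 (q = 4 of N = 7).
Relative gaps: (4300−1400)/4300 = 0.6744; (4300−1700)/4300 = 0.6047; (4300−3000)/4300 = 0.3023; (4300−3700)/4300 = 0.1395.
Raised to α = 3.0: 0.30675; 0.22106; 0.02763; 0.00272.
Sum = 0.558165; FGT(3.0) = 0.558165 / 7 = 0.080.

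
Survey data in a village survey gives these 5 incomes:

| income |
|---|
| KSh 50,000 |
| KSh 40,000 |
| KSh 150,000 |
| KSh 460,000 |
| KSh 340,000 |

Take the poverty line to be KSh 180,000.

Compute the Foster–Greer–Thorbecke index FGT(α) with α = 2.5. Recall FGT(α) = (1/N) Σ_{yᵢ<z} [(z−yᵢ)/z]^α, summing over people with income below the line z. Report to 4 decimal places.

Below the line: KSh 40,000, KSh 50,000, KSh 150,000 (q = 3 of N = 5).
Shortfall ratios: (180000−40000)/180000 = 0.7778; (180000−50000)/180000 = 0.7222; (180000−150000)/180000 = 0.1667.
Raised to α = 2.5: 0.53351; 0.44328; 0.01134.
Sum = 0.988125; FGT(2.5) = 0.988125 / 5 = 0.1976.

0.1976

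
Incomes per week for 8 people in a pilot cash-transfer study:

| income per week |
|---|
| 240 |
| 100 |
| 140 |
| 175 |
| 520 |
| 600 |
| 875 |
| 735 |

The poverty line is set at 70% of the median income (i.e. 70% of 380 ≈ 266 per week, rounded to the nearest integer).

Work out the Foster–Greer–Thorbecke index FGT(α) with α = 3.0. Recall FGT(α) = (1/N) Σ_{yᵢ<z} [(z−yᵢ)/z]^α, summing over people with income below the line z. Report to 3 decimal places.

Below the line: 100, 140, 175, 240 (q = 4 of N = 8).
Normalized shortfalls: (266−100)/266 = 0.6241; (266−140)/266 = 0.4737; (266−175)/266 = 0.3421; (266−240)/266 = 0.0977.
Raised to α = 3.0: 0.24304; 0.10628; 0.04004; 0.00093.
Sum = 0.390297; FGT(3.0) = 0.390297 / 8 = 0.049.

0.049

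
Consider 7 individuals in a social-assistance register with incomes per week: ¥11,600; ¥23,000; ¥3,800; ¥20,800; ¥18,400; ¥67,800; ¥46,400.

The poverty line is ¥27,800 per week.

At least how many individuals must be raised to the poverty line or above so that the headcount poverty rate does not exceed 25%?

5 of the 7 individuals are poor, so H = 5/7 = 0.714.
A headcount ratio of at most 25% allows at most ⌊0.25 × 7⌋ = 1 poor individuals.
So at least 5 − 1 = 4 must be lifted.

4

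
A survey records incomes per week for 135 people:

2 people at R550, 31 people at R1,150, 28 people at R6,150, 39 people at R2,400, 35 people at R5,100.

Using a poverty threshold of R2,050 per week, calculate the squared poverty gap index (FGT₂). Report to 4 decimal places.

0.0522

Below the line: 2×R550, 31×R1,150 (q = 33 of N = 135).
Gap ratios (z−y)/z: (2050−550)/2050 = 0.7317 (×2); (2050−1150)/2050 = 0.4390 (×31).
Squared: 0.5354 (×2); 0.1927 (×31).
Sum = 7.045806; P₂ = 7.045806 / 135 = 0.0522.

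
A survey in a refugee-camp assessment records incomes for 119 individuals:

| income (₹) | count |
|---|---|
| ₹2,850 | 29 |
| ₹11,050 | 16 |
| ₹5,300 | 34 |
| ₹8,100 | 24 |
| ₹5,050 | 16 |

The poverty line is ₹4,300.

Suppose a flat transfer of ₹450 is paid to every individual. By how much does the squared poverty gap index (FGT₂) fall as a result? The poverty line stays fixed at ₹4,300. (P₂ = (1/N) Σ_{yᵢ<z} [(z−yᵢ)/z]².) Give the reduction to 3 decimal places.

Before: below the line — 29×₹2,850; squared poverty gap index (FGT₂) = 0.02771.
After the ₹450 transfer: below the line — 29×₹3,300; squared poverty gap index (FGT₂) = 0.01318.
Reduction = 0.02771 − 0.01318 = 0.015.

0.015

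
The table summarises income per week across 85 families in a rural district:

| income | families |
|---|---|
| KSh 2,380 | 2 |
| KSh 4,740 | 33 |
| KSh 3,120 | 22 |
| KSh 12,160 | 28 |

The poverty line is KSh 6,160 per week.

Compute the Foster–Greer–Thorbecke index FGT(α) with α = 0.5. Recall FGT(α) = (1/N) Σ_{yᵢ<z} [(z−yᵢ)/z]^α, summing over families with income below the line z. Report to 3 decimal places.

0.387

Incomes under z: 2×KSh 2,380, 22×KSh 3,120, 33×KSh 4,740 (q = 57 of N = 85).
Gap ratios (z−y)/z: (6160−2380)/6160 = 0.6136 (×2); (6160−3120)/6160 = 0.4935 (×22); (6160−4740)/6160 = 0.2305 (×33).
Raised to α = 0.5: 0.78335 (×2); 0.70250 (×22); 0.48012 (×33).
Sum = 32.865809; FGT(0.5) = 32.865809 / 85 = 0.387.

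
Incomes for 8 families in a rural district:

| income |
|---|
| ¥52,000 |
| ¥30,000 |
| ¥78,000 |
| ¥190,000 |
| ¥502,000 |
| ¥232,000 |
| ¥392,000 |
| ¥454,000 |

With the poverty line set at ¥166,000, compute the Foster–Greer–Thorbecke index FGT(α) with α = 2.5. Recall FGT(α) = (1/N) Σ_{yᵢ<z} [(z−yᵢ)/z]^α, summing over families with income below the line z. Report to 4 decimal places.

Incomes under z: ¥30,000, ¥52,000, ¥78,000 (q = 3 of N = 8).
Relative gaps: (166000−30000)/166000 = 0.8193; (166000−52000)/166000 = 0.6867; (166000−78000)/166000 = 0.5301.
Raised to α = 2.5: 0.60754; 0.39083; 0.20461.
Sum = 1.202991; FGT(2.5) = 1.202991 / 8 = 0.1504.

0.1504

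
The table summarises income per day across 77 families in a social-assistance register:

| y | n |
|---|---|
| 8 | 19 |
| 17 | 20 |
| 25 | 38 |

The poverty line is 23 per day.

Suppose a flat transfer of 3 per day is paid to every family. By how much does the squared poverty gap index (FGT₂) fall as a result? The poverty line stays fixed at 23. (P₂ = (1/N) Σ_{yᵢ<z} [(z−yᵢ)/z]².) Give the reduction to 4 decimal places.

Before: below the line — 19×8, 20×17; squared poverty gap index (FGT₂) = 0.122628.
After the 3 transfer: below the line — 19×11, 20×20; squared poverty gap index (FGT₂) = 0.071588.
Reduction = 0.122628 − 0.071588 = 0.0510.

0.0510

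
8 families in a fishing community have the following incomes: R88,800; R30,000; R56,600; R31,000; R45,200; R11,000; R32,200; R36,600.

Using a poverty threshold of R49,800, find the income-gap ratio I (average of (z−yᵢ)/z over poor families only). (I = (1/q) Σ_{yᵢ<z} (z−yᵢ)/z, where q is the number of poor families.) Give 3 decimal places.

0.378

Below the line: R11,000, R30,000, R31,000, R32,200, R36,600, R45,200 (q = 6 of N = 8).
Shortfall ratios (z−y)/z: 0.7791, 0.3976, 0.3775, 0.3534, 0.2651, 0.0924; sum = 2.265060.
The income-gap ratio divides by q (the poor only): 2.265060 / 6 = 0.378.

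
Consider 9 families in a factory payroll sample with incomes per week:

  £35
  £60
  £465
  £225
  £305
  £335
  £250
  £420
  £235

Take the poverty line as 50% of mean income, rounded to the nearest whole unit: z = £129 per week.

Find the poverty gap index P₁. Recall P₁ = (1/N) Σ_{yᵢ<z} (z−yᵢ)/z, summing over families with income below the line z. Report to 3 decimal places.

Incomes under z: £35, £60 (q = 2 of N = 9).
Relative gaps: (129−35)/129 = 0.7287; (129−60)/129 = 0.5349.
Σ = 1.263566. Dividing by the full population N = 9 gives P₁ = 0.140.

0.140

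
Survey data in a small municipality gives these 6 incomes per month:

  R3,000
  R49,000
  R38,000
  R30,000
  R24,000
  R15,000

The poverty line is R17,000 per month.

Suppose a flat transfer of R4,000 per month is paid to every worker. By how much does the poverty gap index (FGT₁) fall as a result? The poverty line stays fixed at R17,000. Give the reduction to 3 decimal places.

Before: below the line — R3,000, R15,000; poverty gap index (FGT₁) = 0.15686.
After the R4,000 transfer: below the line — R7,000; poverty gap index (FGT₁) = 0.09804.
Reduction = 0.15686 − 0.09804 = 0.059.

0.059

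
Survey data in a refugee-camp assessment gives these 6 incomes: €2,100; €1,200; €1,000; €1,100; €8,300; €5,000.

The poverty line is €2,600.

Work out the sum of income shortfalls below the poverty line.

€5,000

Poor units: €1,000, €1,100, €1,200, €2,100 (q = 4 of N = 6).
Individual gaps: 2600−1000 = 1600; 2600−1100 = 1500; 2600−1200 = 1400; 2600−2100 = 500.
Aggregate gap = €5,000.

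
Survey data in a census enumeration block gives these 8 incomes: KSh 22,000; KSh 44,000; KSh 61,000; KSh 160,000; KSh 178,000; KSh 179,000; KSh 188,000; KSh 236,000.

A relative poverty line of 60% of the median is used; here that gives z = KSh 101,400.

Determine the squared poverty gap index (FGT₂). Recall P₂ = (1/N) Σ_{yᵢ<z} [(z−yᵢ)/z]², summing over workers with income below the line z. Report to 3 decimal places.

Below z: KSh 22,000, KSh 44,000, KSh 61,000 (q = 3 of N = 8).
Relative gaps: (101400−22000)/101400 = 0.7830; (101400−44000)/101400 = 0.5661; (101400−61000)/101400 = 0.3984.
Squared: 0.6131; 0.3204; 0.1587.
Sum = 1.092329; P₂ = 1.092329 / 8 = 0.137.

0.137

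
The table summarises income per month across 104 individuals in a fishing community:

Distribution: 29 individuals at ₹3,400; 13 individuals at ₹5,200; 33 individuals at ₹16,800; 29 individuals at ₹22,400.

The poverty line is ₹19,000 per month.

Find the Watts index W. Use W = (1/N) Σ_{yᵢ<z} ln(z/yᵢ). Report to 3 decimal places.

0.681

Below the line: 29×₹3,400, 13×₹5,200, 33×₹16,800 (q = 75 of N = 104).
Log shortfalls: ln(19000/3400) = 1.7207 (×29); ln(19000/5200) = 1.2958 (×13); ln(19000/16800) = 0.1231 (×33).
W = 70.805371 / 104 = 0.681.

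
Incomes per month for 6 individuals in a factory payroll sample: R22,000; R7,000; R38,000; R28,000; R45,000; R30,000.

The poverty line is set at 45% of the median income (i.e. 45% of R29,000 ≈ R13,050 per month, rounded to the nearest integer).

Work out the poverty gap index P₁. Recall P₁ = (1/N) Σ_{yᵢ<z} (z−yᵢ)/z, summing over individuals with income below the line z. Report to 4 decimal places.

Below the line: R7,000 (q = 1 of N = 6).
Normalized shortfalls: (13050−7000)/13050 = 0.4636.
Σ = 0.463602. Dividing by the full population N = 6 gives P₁ = 0.0773.

0.0773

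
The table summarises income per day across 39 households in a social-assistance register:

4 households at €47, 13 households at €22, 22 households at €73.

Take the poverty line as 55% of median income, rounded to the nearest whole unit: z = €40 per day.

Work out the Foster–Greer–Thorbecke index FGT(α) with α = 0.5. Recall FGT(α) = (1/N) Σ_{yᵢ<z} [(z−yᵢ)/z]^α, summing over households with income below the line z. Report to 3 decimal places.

0.224

Below z: 13×€22 (q = 13 of N = 39).
Normalized shortfalls: (40−22)/40 = 0.4500 (×13).
Raised to α = 0.5: 0.67082 (×13).
Sum = 8.720665; FGT(0.5) = 8.720665 / 39 = 0.224.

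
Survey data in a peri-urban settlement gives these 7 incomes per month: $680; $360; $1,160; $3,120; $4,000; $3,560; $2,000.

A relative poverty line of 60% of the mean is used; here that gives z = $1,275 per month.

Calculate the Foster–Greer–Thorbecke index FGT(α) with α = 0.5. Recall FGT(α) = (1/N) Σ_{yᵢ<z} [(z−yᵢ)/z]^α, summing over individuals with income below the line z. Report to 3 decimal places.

Below the line: $360, $680, $1,160 (q = 3 of N = 7).
Shortfall ratios: (1275−360)/1275 = 0.7176; (1275−680)/1275 = 0.4667; (1275−1160)/1275 = 0.0902.
Raised to α = 0.5: 0.84714; 0.68313; 0.30033.
Sum = 1.830597; FGT(0.5) = 1.830597 / 7 = 0.262.

0.262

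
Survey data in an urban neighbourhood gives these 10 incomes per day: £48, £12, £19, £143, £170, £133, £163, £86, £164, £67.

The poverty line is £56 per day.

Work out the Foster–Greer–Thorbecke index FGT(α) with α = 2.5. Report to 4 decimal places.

Below the line: £12, £19, £48 (q = 3 of N = 10).
Shortfall ratios: (56−12)/56 = 0.7857; (56−19)/56 = 0.6607; (56−48)/56 = 0.1429.
Raised to α = 2.5: 0.54722; 0.35484; 0.00771.
Sum = 0.909775; FGT(2.5) = 0.909775 / 10 = 0.0910.

0.0910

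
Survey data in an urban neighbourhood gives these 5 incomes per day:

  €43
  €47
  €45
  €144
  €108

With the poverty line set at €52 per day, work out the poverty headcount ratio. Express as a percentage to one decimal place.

60.0%

3 of the 5 families have income below €52.
H = 3/5 = 60.0%.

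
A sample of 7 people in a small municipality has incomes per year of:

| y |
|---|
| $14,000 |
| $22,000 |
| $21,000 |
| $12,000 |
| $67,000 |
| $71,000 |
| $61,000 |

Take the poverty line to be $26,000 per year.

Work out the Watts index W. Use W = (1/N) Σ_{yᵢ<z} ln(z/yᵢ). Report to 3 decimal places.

0.253

Below z: $12,000, $14,000, $21,000, $22,000 (q = 4 of N = 7).
Log shortfalls: ln(26000/12000) = 0.7732; ln(26000/14000) = 0.6190; ln(26000/21000) = 0.2136; ln(26000/22000) = 0.1671.
W = 1.772857 / 7 = 0.253.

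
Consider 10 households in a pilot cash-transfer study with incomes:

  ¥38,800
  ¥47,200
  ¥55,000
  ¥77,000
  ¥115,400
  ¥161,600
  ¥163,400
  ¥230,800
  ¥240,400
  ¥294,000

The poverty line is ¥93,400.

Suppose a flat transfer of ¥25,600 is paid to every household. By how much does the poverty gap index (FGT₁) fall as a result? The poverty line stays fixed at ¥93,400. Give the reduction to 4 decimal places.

Before: below the line — ¥38,800, ¥47,200, ¥55,000, ¥77,000; poverty gap index (FGT₁) = 0.166595.
After the ¥25,600 transfer: below the line — ¥64,400, ¥72,800, ¥80,600; poverty gap index (FGT₁) = 0.066809.
Reduction = 0.166595 − 0.066809 = 0.0998.

0.0998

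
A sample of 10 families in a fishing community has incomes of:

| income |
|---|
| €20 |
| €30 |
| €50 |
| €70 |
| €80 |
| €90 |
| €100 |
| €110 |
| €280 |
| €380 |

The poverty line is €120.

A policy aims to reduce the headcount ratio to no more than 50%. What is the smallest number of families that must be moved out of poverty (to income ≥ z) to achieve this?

3

8 of the 10 families are poor, so H = 8/10 = 0.800.
A headcount ratio of at most 50% allows at most ⌊0.50 × 10⌋ = 5 poor families.
So at least 8 − 5 = 3 must be lifted.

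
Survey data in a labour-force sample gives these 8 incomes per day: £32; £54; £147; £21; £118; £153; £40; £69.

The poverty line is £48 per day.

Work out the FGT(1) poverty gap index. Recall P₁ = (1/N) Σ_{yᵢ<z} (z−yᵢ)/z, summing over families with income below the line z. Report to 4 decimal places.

Incomes under z: £21, £32, £40 (q = 3 of N = 8).
Shortfall ratios: (48−21)/48 = 0.5625; (48−32)/48 = 0.3333; (48−40)/48 = 0.1667.
Σ = 1.062500. Dividing by the full population N = 8 gives P₁ = 0.1328.

0.1328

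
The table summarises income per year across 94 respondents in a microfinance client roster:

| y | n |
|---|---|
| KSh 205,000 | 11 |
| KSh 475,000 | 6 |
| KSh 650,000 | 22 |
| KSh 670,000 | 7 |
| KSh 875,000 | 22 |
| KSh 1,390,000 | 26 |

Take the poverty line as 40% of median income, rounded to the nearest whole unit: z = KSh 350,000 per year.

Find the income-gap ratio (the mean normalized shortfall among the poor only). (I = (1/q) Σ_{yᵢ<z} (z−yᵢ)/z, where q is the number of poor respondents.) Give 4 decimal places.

0.4143

Below z: 11×KSh 205,000 (q = 11 of N = 94).
Shortfall ratios (z−y)/z: 0.4143 (×11); sum = 4.557143.
The income-gap ratio divides by q (the poor only): 4.557143 / 11 = 0.4143.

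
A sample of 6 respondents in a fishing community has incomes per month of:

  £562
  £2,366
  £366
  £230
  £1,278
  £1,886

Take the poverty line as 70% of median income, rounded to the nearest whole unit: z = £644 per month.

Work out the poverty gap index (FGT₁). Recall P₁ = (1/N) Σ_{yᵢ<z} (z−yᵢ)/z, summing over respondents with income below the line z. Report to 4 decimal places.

Incomes under z: £230, £366, £562 (q = 3 of N = 6).
Relative gaps: (644−230)/644 = 0.6429; (644−366)/644 = 0.4317; (644−562)/644 = 0.1273.
Sum of shortfalls = 1.201863; P₁ averages over all N: 1.201863 / 6 = 0.2003.

0.2003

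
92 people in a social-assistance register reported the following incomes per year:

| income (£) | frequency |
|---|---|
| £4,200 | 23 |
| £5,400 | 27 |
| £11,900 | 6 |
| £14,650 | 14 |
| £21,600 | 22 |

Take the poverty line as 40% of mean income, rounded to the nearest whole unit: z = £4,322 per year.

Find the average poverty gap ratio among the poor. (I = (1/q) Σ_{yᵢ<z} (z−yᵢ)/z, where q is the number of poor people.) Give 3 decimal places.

0.028

Below the line: 23×£4,200 (q = 23 of N = 92).
Shortfall ratios (z−y)/z: 0.0282 (×23); sum = 0.649236.
The income-gap ratio divides by q (the poor only): 0.649236 / 23 = 0.028.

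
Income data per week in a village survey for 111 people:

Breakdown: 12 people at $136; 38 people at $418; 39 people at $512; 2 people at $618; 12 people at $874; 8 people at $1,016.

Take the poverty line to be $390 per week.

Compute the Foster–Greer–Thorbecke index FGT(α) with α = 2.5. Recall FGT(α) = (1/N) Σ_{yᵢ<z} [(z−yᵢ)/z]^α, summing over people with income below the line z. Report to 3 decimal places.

0.037

Below z: 12×$136 (q = 12 of N = 111).
Shortfall ratios: (390−136)/390 = 0.6513 (×12).
Raised to α = 2.5: 0.34231 (×12).
Sum = 4.107750; FGT(2.5) = 4.107750 / 111 = 0.037.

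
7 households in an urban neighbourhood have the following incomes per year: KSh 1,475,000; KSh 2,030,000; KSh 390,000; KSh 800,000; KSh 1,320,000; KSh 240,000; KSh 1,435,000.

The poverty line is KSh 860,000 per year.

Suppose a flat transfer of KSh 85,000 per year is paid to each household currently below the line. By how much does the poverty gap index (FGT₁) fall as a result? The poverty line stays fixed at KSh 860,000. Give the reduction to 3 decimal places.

0.038

Before: below the line — KSh 240,000, KSh 390,000, KSh 800,000; poverty gap index (FGT₁) = 0.19103.
After the KSh 85,000 transfer: below the line — KSh 325,000, KSh 475,000; poverty gap index (FGT₁) = 0.15282.
Reduction = 0.19103 − 0.15282 = 0.038.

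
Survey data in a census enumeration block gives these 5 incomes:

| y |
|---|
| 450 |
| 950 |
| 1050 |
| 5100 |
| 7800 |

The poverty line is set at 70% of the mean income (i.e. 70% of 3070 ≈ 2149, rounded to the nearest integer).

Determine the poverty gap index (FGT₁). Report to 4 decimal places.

Below the line: 450, 950, 1050 (q = 3 of N = 5).
Shortfall ratios: (2149−450)/2149 = 0.7906; (2149−950)/2149 = 0.5579; (2149−1050)/2149 = 0.5114.
Sum of shortfalls = 1.859935; P₁ averages over all N: 1.859935 / 5 = 0.3720.

0.3720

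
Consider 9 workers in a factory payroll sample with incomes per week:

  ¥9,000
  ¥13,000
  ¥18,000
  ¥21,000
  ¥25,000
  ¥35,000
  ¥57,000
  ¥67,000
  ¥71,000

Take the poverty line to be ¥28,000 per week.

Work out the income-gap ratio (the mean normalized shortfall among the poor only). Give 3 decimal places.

0.386

Below the line: ¥9,000, ¥13,000, ¥18,000, ¥21,000, ¥25,000 (q = 5 of N = 9).
Relative gaps: 0.6786, 0.5357, 0.3571, 0.2500, 0.1071; sum = 1.928571.
I averages over the q = 5 poor units only: 1.928571 / 5 = 0.386.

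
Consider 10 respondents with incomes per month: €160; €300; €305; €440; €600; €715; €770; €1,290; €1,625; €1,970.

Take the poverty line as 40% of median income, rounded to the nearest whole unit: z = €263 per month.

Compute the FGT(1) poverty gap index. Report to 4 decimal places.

0.0392

Below the line: €160 (q = 1 of N = 10).
Relative gaps: (263−160)/263 = 0.3916.
Sum of shortfalls = 0.391635; P₁ averages over all N: 0.391635 / 10 = 0.0392.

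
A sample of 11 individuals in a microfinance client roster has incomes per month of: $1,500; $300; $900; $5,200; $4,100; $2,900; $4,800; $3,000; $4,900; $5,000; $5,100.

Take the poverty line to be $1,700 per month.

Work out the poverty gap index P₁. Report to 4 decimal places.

0.1283

Incomes under z: $300, $900, $1,500 (q = 3 of N = 11).
Normalized shortfalls: (1700−300)/1700 = 0.8235; (1700−900)/1700 = 0.4706; (1700−1500)/1700 = 0.1176.
Sum of shortfalls = 1.411765; P₁ averages over all N: 1.411765 / 11 = 0.1283.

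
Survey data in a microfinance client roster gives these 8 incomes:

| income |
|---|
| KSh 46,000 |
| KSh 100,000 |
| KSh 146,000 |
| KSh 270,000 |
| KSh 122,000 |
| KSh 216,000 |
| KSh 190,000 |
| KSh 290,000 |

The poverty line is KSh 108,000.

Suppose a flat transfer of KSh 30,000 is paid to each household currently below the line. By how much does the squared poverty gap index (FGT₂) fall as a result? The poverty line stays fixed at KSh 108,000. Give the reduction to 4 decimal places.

Before: below the line — KSh 46,000, KSh 100,000; squared poverty gap index (FGT₂) = 0.041881.
After the KSh 30,000 transfer: below the line — KSh 76,000; squared poverty gap index (FGT₂) = 0.010974.
Reduction = 0.041881 − 0.010974 = 0.0309.

0.0309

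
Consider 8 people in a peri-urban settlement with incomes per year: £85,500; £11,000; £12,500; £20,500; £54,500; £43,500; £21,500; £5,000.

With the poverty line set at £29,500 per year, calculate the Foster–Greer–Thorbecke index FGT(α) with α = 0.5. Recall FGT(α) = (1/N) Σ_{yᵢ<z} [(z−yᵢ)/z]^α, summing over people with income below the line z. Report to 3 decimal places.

Below the line: £5,000, £11,000, £12,500, £20,500, £21,500 (q = 5 of N = 8).
Gap ratios (z−y)/z: (29500−5000)/29500 = 0.8305; (29500−11000)/29500 = 0.6271; (29500−12500)/29500 = 0.5763; (29500−20500)/29500 = 0.3051; (29500−21500)/29500 = 0.2712.
Raised to α = 0.5: 0.91132; 0.79191; 0.75913; 0.55234; 0.52076.
Sum = 3.535456; FGT(0.5) = 3.535456 / 8 = 0.442.

0.442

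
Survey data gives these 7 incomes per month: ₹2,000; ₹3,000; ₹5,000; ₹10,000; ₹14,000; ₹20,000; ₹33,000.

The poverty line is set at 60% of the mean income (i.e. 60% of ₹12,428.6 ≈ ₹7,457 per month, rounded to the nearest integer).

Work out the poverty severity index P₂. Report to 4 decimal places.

0.1430

Incomes under z: ₹2,000, ₹3,000, ₹5,000 (q = 3 of N = 7).
Shortfall ratios: (7457−2000)/7457 = 0.7318; (7457−3000)/7457 = 0.5977; (7457−5000)/7457 = 0.3295.
Squared: 0.5355; 0.3572; 0.1086.
Sum = 1.001325; P₂ = 1.001325 / 7 = 0.1430.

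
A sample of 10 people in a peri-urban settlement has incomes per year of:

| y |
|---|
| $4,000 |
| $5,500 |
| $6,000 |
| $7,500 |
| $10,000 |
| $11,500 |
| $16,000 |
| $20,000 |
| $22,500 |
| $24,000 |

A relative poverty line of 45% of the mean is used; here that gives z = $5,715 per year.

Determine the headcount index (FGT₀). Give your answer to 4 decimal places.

2 of the 10 people have income below $5,715.
H = 2/10 = 0.2000.

0.2000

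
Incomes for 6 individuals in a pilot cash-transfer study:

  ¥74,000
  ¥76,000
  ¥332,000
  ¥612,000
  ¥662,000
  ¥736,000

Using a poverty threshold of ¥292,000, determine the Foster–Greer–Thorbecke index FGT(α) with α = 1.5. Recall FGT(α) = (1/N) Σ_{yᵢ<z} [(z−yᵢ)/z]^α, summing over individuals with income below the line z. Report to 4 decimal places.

Poor units: ¥74,000, ¥76,000 (q = 2 of N = 6).
Normalized shortfalls: (292000−74000)/292000 = 0.7466; (292000−76000)/292000 = 0.7397.
Raised to α = 1.5: 0.64508; 0.63622.
Sum = 1.281294; FGT(1.5) = 1.281294 / 6 = 0.2135.

0.2135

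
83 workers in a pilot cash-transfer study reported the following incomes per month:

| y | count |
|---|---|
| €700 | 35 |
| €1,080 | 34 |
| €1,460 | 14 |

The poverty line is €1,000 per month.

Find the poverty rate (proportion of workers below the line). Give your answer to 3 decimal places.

35 of the 83 workers have income below €1,000.
H = 35/83 = 0.422.

0.422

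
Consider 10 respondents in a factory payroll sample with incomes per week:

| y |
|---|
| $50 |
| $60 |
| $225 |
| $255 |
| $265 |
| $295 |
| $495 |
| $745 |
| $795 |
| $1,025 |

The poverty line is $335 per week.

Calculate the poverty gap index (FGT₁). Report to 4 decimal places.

Below the line: $50, $60, $225, $255, $265, $295 (q = 6 of N = 10).
Shortfall ratios: (335−50)/335 = 0.8507; (335−60)/335 = 0.8209; (335−225)/335 = 0.3284; (335−255)/335 = 0.2388; (335−265)/335 = 0.2090; (335−295)/335 = 0.1194.
Σ = 2.567164. Dividing by the full population N = 10 gives P₁ = 0.2567.

0.2567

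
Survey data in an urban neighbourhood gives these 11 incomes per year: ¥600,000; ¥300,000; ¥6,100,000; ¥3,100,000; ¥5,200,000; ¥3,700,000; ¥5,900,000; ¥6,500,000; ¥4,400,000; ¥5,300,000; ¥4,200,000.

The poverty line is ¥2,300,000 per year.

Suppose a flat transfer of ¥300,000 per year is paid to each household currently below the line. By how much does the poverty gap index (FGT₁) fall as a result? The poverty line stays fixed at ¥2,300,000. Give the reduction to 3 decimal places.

Before: below the line — ¥300,000, ¥600,000; poverty gap index (FGT₁) = 0.14625.
After the ¥300,000 transfer: below the line — ¥600,000, ¥900,000; poverty gap index (FGT₁) = 0.12253.
Reduction = 0.14625 − 0.12253 = 0.024.

0.024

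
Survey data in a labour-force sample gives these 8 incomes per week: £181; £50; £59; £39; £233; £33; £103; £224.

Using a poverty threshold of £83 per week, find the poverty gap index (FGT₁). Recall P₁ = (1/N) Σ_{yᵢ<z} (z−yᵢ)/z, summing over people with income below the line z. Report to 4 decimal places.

Poor units: £33, £39, £50, £59 (q = 4 of N = 8).
Shortfall ratios: (83−33)/83 = 0.6024; (83−39)/83 = 0.5301; (83−50)/83 = 0.3976; (83−59)/83 = 0.2892.
Σ = 1.819277. Dividing by the full population N = 8 gives P₁ = 0.2274.

0.2274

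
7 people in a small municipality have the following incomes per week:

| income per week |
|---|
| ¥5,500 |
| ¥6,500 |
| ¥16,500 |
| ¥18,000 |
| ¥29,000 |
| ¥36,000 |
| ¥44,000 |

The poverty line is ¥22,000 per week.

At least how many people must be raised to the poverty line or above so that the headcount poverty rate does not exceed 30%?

2

Currently q = 4 of N = 7 are below the line (H = 0.571).
A headcount ratio of at most 30% allows at most ⌊0.30 × 7⌋ = 2 poor people.
So at least 4 − 2 = 2 must be lifted.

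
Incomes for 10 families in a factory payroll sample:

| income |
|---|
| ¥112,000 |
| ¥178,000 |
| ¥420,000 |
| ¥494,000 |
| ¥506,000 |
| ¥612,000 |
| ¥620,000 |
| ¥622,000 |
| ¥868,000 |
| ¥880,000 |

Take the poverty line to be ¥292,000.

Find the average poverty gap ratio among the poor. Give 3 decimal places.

Below the line: ¥112,000, ¥178,000 (q = 2 of N = 10).
Shortfall ratios (z−y)/z: 0.6164, 0.3904; sum = 1.006849.
I averages over the q = 2 poor units only: 1.006849 / 2 = 0.503.

0.503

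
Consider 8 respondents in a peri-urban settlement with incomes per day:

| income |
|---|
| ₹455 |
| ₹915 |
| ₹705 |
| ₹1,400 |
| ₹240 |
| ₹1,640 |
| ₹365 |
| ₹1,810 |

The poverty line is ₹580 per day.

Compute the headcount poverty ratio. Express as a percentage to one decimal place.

37.5%

3 of the 8 respondents have income below ₹580.
H = 3/8 = 37.5%.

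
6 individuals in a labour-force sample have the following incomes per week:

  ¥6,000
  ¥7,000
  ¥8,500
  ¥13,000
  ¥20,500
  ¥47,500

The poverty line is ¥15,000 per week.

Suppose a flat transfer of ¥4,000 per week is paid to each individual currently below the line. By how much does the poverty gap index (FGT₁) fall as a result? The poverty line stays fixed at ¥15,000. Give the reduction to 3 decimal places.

0.156

Before: below the line — ¥6,000, ¥7,000, ¥8,500, ¥13,000; poverty gap index (FGT₁) = 0.28333.
After the ¥4,000 transfer: below the line — ¥10,000, ¥11,000, ¥12,500; poverty gap index (FGT₁) = 0.12778.
Reduction = 0.28333 − 0.12778 = 0.156.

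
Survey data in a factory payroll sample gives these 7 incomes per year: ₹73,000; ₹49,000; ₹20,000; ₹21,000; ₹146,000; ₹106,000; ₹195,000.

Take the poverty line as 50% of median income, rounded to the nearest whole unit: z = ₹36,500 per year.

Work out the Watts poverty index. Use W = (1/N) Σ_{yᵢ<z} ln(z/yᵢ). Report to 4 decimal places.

Below the line: ₹20,000, ₹21,000 (q = 2 of N = 7).
Log shortfalls: ln(36500/20000) = 0.6016; ln(36500/21000) = 0.5528.
W = 1.154370 / 7 = 0.1649.

0.1649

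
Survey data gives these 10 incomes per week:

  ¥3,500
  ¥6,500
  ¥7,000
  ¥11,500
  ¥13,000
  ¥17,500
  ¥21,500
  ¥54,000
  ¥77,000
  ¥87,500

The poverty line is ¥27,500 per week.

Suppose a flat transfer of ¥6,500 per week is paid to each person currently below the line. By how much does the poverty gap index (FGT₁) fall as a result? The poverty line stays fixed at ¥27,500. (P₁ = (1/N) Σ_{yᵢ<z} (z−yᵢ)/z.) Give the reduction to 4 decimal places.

0.1636

Before: below the line — ¥3,500, ¥6,500, ¥7,000, ¥11,500, ¥13,000, ¥17,500, ¥21,500; poverty gap index (FGT₁) = 0.407273.
After the ¥6,500 transfer: below the line — ¥10,000, ¥13,000, ¥13,500, ¥18,000, ¥19,500, ¥24,000; poverty gap index (FGT₁) = 0.243636.
Reduction = 0.407273 − 0.243636 = 0.1636.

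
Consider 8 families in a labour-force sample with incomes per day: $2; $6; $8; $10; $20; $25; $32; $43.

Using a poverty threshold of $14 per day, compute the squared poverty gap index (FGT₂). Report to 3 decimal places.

Below the line: $2, $6, $8, $10 (q = 4 of N = 8).
Shortfall ratios: (14−2)/14 = 0.8571; (14−6)/14 = 0.5714; (14−8)/14 = 0.4286; (14−10)/14 = 0.2857.
Squared: 0.7347; 0.3265; 0.1837; 0.0816.
Sum = 1.326531; P₂ = 1.326531 / 8 = 0.166.

0.166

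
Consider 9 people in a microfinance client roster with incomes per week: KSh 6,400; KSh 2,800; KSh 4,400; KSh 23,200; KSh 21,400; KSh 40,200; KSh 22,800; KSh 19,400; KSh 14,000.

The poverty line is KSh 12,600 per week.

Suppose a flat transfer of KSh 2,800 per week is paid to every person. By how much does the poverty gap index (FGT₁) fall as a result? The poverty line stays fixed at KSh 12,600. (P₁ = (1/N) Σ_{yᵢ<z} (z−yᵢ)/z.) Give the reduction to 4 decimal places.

Before: below the line — KSh 2,800, KSh 4,400, KSh 6,400; poverty gap index (FGT₁) = 0.213404.
After the KSh 2,800 transfer: below the line — KSh 5,600, KSh 7,200, KSh 9,200; poverty gap index (FGT₁) = 0.139330.
Reduction = 0.213404 − 0.139330 = 0.0741.

0.0741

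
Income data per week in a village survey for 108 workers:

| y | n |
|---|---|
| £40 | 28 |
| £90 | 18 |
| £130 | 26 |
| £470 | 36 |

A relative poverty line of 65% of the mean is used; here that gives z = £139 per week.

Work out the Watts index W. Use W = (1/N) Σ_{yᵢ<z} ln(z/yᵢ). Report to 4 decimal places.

0.4115

Incomes under z: 28×£40, 18×£90, 26×£130 (q = 72 of N = 108).
Log shortfalls: ln(139/40) = 1.2456 (×28); ln(139/90) = 0.4347 (×18); ln(139/130) = 0.0669 (×26).
W = 44.441029 / 108 = 0.4115.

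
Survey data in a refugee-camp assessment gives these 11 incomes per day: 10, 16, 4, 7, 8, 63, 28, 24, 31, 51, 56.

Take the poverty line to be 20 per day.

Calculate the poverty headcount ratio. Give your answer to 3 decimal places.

5 of the 11 individuals have income below 20.
H = 5/11 = 0.455.

0.455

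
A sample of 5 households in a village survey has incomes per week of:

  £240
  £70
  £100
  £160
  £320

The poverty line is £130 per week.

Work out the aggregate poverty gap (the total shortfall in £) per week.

£90

Poor units: £70, £100 (q = 2 of N = 5).
Individual gaps: 130−70 = 60; 130−100 = 30.
Aggregate gap = £90.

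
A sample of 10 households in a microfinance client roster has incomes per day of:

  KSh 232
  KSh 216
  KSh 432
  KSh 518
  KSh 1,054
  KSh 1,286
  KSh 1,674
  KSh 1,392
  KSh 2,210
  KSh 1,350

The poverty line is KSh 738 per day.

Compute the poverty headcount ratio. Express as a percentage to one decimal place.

4 of the 10 households have income below KSh 738.
H = 4/10 = 40.0%.

40.0%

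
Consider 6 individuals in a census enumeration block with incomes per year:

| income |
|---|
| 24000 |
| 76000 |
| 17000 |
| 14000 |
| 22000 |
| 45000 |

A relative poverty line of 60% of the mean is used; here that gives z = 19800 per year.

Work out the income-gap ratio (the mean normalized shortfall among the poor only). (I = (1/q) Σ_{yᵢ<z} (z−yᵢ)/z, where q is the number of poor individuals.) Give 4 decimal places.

Below the line: 14000, 17000 (q = 2 of N = 6).
Relative gaps: 0.2929, 0.1414; sum = 0.434343.
I averages over the q = 2 poor units only: 0.434343 / 2 = 0.2172.

0.2172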